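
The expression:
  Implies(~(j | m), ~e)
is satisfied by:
  {m: True, j: True, e: False}
  {m: True, j: False, e: False}
  {j: True, m: False, e: False}
  {m: False, j: False, e: False}
  {m: True, e: True, j: True}
  {m: True, e: True, j: False}
  {e: True, j: True, m: False}


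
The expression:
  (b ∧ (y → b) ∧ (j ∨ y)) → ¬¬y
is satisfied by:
  {y: True, b: False, j: False}
  {b: False, j: False, y: False}
  {j: True, y: True, b: False}
  {j: True, b: False, y: False}
  {y: True, b: True, j: False}
  {b: True, y: False, j: False}
  {j: True, b: True, y: True}


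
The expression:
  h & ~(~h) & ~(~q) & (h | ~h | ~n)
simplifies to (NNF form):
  h & q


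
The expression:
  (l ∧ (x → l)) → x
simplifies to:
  x ∨ ¬l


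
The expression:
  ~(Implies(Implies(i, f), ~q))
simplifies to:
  q & (f | ~i)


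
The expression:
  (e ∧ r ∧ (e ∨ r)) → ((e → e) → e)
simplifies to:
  True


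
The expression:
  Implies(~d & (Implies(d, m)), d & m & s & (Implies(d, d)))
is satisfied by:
  {d: True}


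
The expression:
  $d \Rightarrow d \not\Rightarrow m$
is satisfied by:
  {m: False, d: False}
  {d: True, m: False}
  {m: True, d: False}


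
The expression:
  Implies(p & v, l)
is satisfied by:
  {l: True, p: False, v: False}
  {p: False, v: False, l: False}
  {l: True, v: True, p: False}
  {v: True, p: False, l: False}
  {l: True, p: True, v: False}
  {p: True, l: False, v: False}
  {l: True, v: True, p: True}


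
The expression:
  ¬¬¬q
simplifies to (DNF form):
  ¬q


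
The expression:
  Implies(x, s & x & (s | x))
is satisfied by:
  {s: True, x: False}
  {x: False, s: False}
  {x: True, s: True}


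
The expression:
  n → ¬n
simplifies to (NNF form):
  ¬n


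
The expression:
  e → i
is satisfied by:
  {i: True, e: False}
  {e: False, i: False}
  {e: True, i: True}


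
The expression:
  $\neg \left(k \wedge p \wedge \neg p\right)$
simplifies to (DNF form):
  $\text{True}$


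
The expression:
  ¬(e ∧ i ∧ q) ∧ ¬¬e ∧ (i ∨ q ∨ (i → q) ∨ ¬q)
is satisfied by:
  {e: True, q: False, i: False}
  {e: True, i: True, q: False}
  {e: True, q: True, i: False}


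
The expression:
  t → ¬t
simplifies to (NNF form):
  ¬t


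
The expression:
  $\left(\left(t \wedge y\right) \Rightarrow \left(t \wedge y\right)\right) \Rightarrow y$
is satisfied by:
  {y: True}


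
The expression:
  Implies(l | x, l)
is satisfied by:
  {l: True, x: False}
  {x: False, l: False}
  {x: True, l: True}


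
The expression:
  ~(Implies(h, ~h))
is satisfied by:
  {h: True}


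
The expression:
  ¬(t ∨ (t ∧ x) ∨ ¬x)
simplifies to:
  x ∧ ¬t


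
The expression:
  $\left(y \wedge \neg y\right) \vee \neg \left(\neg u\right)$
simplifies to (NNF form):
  $u$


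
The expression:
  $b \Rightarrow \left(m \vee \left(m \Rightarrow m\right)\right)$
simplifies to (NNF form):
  $\text{True}$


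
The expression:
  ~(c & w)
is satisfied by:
  {w: False, c: False}
  {c: True, w: False}
  {w: True, c: False}


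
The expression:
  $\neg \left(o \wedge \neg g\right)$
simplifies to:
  $g \vee \neg o$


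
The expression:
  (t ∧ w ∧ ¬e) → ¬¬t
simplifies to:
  True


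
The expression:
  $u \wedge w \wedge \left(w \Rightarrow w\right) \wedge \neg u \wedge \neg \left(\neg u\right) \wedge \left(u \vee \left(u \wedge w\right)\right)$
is never true.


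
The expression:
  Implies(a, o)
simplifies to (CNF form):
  o | ~a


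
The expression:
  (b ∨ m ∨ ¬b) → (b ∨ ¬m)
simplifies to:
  b ∨ ¬m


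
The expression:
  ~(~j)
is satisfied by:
  {j: True}


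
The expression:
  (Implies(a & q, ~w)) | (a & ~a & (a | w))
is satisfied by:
  {w: False, q: False, a: False}
  {a: True, w: False, q: False}
  {q: True, w: False, a: False}
  {a: True, q: True, w: False}
  {w: True, a: False, q: False}
  {a: True, w: True, q: False}
  {q: True, w: True, a: False}


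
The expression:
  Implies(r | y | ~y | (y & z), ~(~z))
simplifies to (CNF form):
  z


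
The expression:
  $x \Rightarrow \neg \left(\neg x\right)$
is always true.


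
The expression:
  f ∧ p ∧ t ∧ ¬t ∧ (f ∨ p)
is never true.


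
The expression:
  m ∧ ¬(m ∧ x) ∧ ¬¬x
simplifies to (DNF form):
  False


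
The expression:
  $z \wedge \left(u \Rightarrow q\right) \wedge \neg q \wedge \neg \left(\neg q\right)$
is never true.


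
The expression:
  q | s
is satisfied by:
  {q: True, s: True}
  {q: True, s: False}
  {s: True, q: False}


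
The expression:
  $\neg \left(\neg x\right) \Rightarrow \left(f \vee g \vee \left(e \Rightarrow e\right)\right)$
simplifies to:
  $\text{True}$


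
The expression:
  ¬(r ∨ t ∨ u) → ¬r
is always true.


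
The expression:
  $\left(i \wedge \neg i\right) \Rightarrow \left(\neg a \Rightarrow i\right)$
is always true.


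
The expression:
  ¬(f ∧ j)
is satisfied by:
  {j: False, f: False}
  {f: True, j: False}
  {j: True, f: False}


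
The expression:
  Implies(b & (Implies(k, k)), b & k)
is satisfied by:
  {k: True, b: False}
  {b: False, k: False}
  {b: True, k: True}


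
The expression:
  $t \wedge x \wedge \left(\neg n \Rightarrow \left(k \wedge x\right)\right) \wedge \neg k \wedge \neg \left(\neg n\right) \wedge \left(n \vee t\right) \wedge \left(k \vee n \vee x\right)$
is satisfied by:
  {t: True, x: True, n: True, k: False}


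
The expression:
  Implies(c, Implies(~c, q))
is always true.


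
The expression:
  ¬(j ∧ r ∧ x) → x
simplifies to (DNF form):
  x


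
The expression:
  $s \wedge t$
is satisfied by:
  {t: True, s: True}


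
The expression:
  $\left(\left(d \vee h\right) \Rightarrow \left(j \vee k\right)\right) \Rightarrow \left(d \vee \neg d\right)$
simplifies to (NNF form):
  $\text{True}$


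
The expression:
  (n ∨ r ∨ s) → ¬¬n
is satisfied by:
  {n: True, s: False, r: False}
  {n: True, r: True, s: False}
  {n: True, s: True, r: False}
  {n: True, r: True, s: True}
  {r: False, s: False, n: False}


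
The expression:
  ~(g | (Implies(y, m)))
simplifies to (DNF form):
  y & ~g & ~m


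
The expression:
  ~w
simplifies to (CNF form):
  ~w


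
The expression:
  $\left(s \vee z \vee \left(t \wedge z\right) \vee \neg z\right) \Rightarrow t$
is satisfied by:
  {t: True}


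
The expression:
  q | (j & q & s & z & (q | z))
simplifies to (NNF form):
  q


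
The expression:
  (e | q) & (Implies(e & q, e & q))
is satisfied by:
  {q: True, e: True}
  {q: True, e: False}
  {e: True, q: False}


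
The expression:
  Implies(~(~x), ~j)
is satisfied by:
  {x: False, j: False}
  {j: True, x: False}
  {x: True, j: False}


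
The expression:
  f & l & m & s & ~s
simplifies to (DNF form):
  False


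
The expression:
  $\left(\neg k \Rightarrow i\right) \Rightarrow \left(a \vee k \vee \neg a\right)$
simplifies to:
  $\text{True}$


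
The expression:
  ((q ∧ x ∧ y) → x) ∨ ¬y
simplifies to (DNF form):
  True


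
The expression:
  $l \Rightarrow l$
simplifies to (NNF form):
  $\text{True}$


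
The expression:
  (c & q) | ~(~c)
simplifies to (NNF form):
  c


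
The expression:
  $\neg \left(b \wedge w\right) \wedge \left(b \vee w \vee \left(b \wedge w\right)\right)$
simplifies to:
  $\left(b \wedge \neg w\right) \vee \left(w \wedge \neg b\right)$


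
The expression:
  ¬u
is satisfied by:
  {u: False}


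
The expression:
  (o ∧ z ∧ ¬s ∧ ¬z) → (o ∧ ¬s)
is always true.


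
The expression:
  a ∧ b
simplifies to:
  a ∧ b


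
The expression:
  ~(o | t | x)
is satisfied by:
  {x: False, o: False, t: False}


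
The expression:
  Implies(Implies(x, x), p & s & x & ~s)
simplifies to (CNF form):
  False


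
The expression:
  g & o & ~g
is never true.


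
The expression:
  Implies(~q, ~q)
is always true.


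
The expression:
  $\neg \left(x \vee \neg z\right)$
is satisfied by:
  {z: True, x: False}


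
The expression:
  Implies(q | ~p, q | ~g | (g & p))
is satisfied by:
  {q: True, p: True, g: False}
  {q: True, g: False, p: False}
  {p: True, g: False, q: False}
  {p: False, g: False, q: False}
  {q: True, p: True, g: True}
  {q: True, g: True, p: False}
  {p: True, g: True, q: False}


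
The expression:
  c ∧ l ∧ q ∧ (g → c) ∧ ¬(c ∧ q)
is never true.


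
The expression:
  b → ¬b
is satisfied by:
  {b: False}


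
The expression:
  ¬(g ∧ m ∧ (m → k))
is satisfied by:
  {g: False, k: False, m: False}
  {m: True, g: False, k: False}
  {k: True, g: False, m: False}
  {m: True, k: True, g: False}
  {g: True, m: False, k: False}
  {m: True, g: True, k: False}
  {k: True, g: True, m: False}


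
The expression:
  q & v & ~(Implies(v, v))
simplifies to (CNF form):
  False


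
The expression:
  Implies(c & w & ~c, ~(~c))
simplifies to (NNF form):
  True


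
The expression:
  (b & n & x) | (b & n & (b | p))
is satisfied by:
  {b: True, n: True}


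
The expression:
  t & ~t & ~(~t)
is never true.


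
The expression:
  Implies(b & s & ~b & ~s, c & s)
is always true.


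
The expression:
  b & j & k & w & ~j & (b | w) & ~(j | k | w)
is never true.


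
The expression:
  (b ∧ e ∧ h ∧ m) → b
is always true.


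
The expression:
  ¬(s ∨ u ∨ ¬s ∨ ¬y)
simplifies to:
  False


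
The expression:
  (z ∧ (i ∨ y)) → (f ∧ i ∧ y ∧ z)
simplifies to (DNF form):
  (¬i ∧ ¬y) ∨ (f ∧ i ∧ y) ∨ ¬z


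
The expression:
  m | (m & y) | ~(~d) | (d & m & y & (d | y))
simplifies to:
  d | m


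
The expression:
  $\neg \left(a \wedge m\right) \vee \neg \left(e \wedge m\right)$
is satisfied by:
  {m: False, a: False, e: False}
  {e: True, m: False, a: False}
  {a: True, m: False, e: False}
  {e: True, a: True, m: False}
  {m: True, e: False, a: False}
  {e: True, m: True, a: False}
  {a: True, m: True, e: False}


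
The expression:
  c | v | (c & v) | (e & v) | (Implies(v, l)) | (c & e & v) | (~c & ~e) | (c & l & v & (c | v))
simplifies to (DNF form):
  True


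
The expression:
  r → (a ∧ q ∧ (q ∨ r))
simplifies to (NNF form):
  (a ∧ q) ∨ ¬r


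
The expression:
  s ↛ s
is never true.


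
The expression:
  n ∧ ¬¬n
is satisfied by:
  {n: True}


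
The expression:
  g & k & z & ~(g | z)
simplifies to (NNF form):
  False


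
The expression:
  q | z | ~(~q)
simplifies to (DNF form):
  q | z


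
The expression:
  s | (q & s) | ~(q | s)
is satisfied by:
  {s: True, q: False}
  {q: False, s: False}
  {q: True, s: True}


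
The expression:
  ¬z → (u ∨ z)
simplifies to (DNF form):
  u ∨ z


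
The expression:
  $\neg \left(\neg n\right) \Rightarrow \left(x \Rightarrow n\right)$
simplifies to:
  $\text{True}$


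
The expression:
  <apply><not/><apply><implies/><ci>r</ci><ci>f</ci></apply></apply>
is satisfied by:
  {r: True, f: False}


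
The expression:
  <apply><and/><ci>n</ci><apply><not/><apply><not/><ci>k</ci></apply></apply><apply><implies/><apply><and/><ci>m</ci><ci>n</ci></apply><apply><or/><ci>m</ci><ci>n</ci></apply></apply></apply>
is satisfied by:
  {n: True, k: True}


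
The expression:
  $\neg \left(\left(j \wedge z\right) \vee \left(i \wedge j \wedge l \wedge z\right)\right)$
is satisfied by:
  {z: False, j: False}
  {j: True, z: False}
  {z: True, j: False}


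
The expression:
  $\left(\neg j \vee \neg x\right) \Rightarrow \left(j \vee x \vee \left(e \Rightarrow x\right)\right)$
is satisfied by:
  {x: True, j: True, e: False}
  {x: True, j: False, e: False}
  {j: True, x: False, e: False}
  {x: False, j: False, e: False}
  {x: True, e: True, j: True}
  {x: True, e: True, j: False}
  {e: True, j: True, x: False}


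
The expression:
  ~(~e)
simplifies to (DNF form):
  e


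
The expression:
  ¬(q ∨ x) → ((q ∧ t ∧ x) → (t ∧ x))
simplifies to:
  True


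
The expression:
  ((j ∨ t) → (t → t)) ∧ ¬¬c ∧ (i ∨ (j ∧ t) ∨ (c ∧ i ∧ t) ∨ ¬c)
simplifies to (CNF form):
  c ∧ (i ∨ j) ∧ (i ∨ t)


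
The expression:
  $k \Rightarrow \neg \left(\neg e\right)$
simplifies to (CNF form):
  $e \vee \neg k$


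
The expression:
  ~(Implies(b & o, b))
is never true.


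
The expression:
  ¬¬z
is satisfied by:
  {z: True}


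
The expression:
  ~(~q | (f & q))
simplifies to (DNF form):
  q & ~f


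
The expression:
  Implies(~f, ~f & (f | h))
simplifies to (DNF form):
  f | h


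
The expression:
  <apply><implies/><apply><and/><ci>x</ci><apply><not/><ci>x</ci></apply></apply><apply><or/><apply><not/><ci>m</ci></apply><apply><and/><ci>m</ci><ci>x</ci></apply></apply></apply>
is always true.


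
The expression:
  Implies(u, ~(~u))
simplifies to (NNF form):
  True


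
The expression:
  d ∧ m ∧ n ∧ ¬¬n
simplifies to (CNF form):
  d ∧ m ∧ n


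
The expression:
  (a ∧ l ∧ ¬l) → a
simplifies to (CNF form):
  True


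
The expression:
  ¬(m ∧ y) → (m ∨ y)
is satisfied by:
  {y: True, m: True}
  {y: True, m: False}
  {m: True, y: False}


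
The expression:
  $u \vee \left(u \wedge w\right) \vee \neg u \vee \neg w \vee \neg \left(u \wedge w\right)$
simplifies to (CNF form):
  $\text{True}$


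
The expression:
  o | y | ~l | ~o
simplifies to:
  True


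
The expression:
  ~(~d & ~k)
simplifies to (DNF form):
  d | k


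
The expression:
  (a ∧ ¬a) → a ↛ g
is always true.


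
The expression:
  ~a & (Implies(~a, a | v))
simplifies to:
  v & ~a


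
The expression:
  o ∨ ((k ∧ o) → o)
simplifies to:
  True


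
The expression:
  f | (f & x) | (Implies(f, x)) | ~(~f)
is always true.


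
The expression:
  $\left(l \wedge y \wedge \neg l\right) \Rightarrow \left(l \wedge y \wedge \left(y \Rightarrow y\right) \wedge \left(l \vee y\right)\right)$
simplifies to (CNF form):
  $\text{True}$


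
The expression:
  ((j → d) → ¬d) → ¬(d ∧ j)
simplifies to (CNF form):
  True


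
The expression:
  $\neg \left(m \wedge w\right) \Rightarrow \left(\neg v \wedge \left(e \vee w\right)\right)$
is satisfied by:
  {w: True, m: True, e: True, v: False}
  {w: True, m: True, e: False, v: False}
  {w: True, e: True, m: False, v: False}
  {w: True, e: False, m: False, v: False}
  {m: True, e: True, w: False, v: False}
  {m: False, e: True, w: False, v: False}
  {w: True, v: True, m: True, e: True}
  {w: True, v: True, m: True, e: False}


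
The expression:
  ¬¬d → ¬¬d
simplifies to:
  True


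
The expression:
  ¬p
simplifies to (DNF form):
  ¬p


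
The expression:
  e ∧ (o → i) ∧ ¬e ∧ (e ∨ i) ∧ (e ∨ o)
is never true.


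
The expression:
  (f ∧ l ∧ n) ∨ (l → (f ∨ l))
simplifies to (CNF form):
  True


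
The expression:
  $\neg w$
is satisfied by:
  {w: False}


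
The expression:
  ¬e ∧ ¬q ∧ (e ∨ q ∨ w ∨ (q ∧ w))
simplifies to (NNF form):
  w ∧ ¬e ∧ ¬q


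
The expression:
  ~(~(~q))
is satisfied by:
  {q: False}


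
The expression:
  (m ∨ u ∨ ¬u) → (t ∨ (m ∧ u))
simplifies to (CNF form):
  (m ∨ t) ∧ (t ∨ u)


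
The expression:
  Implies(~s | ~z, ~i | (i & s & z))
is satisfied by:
  {z: True, s: True, i: False}
  {z: True, s: False, i: False}
  {s: True, z: False, i: False}
  {z: False, s: False, i: False}
  {i: True, z: True, s: True}


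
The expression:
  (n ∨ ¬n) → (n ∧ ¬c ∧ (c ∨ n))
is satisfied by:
  {n: True, c: False}


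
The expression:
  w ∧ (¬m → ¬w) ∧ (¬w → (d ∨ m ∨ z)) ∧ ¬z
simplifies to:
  m ∧ w ∧ ¬z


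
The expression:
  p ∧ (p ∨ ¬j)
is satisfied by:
  {p: True}


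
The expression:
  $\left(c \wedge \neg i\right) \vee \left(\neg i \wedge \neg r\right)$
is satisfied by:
  {c: True, i: False, r: False}
  {i: False, r: False, c: False}
  {r: True, c: True, i: False}


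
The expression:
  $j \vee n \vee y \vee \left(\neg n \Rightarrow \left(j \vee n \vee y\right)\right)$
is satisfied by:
  {n: True, y: True, j: True}
  {n: True, y: True, j: False}
  {n: True, j: True, y: False}
  {n: True, j: False, y: False}
  {y: True, j: True, n: False}
  {y: True, j: False, n: False}
  {j: True, y: False, n: False}


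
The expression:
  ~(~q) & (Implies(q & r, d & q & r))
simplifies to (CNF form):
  q & (d | ~r)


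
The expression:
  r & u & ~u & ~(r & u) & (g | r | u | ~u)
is never true.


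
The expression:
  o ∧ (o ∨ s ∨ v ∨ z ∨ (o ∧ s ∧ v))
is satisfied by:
  {o: True}


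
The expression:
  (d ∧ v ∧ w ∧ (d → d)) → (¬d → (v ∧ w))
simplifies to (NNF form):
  True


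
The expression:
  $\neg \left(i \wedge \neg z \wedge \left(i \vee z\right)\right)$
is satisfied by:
  {z: True, i: False}
  {i: False, z: False}
  {i: True, z: True}


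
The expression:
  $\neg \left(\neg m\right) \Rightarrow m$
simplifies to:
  $\text{True}$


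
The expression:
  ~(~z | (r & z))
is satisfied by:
  {z: True, r: False}


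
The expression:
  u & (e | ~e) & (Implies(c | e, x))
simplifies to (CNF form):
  u & (x | ~c) & (x | ~e)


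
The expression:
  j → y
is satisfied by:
  {y: True, j: False}
  {j: False, y: False}
  {j: True, y: True}


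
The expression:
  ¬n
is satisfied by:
  {n: False}


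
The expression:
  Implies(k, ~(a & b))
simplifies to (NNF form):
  ~a | ~b | ~k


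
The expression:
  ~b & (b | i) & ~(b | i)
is never true.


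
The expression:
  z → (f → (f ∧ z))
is always true.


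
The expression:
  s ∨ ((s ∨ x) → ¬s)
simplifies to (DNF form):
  True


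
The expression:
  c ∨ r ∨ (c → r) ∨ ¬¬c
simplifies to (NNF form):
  True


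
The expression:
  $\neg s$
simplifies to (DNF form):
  $\neg s$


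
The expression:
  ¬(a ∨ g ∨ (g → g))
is never true.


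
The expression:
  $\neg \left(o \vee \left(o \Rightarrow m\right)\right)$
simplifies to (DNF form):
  $\text{False}$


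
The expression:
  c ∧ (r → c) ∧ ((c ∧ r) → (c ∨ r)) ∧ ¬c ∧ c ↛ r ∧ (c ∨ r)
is never true.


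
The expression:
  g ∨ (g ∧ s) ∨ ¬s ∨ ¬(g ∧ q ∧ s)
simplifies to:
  True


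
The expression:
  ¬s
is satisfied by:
  {s: False}


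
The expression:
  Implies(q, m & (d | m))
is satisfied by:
  {m: True, q: False}
  {q: False, m: False}
  {q: True, m: True}


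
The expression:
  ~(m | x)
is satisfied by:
  {x: False, m: False}


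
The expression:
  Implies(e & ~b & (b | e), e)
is always true.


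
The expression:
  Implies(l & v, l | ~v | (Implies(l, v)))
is always true.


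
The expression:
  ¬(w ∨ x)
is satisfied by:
  {x: False, w: False}


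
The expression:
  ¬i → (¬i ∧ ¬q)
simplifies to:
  i ∨ ¬q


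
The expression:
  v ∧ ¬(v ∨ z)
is never true.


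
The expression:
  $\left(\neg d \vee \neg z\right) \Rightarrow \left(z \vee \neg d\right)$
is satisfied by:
  {z: True, d: False}
  {d: False, z: False}
  {d: True, z: True}


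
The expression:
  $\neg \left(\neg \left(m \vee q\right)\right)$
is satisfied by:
  {q: True, m: True}
  {q: True, m: False}
  {m: True, q: False}


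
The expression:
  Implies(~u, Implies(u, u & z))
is always true.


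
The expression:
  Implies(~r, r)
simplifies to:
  r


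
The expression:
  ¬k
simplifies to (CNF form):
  ¬k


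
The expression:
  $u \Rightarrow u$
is always true.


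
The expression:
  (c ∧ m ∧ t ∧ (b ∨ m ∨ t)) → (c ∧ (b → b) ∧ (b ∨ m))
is always true.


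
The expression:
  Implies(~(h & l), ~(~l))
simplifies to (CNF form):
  l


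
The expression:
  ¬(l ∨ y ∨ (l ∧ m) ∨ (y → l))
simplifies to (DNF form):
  False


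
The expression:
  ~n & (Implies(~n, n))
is never true.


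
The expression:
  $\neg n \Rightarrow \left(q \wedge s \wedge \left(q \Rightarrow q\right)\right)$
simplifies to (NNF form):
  $n \vee \left(q \wedge s\right)$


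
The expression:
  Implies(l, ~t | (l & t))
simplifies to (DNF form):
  True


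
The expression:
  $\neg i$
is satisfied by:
  {i: False}


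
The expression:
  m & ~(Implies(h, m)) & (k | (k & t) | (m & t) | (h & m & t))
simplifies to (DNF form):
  False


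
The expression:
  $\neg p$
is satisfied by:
  {p: False}


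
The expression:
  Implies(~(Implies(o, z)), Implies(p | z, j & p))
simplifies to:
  j | z | ~o | ~p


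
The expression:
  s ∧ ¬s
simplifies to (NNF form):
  False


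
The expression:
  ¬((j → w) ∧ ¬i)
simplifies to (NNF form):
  i ∨ (j ∧ ¬w)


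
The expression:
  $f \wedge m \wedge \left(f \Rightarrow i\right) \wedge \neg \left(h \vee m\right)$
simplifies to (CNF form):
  $\text{False}$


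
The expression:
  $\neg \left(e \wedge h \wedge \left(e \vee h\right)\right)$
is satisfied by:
  {h: False, e: False}
  {e: True, h: False}
  {h: True, e: False}


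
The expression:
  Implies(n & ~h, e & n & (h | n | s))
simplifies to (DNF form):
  e | h | ~n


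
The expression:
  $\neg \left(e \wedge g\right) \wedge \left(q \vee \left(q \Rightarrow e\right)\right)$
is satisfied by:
  {g: False, e: False}
  {e: True, g: False}
  {g: True, e: False}


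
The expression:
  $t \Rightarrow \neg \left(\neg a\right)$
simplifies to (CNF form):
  $a \vee \neg t$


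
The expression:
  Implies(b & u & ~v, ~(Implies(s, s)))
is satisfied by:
  {v: True, u: False, b: False}
  {u: False, b: False, v: False}
  {b: True, v: True, u: False}
  {b: True, u: False, v: False}
  {v: True, u: True, b: False}
  {u: True, v: False, b: False}
  {b: True, u: True, v: True}


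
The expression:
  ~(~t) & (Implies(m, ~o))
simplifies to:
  t & (~m | ~o)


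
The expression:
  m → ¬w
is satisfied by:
  {w: False, m: False}
  {m: True, w: False}
  {w: True, m: False}


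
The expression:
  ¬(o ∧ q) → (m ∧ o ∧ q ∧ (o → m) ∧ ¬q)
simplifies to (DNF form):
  o ∧ q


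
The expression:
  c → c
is always true.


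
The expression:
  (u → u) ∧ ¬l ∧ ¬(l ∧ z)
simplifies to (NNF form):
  ¬l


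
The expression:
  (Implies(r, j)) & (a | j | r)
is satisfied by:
  {a: True, j: True, r: False}
  {j: True, r: False, a: False}
  {a: True, j: True, r: True}
  {j: True, r: True, a: False}
  {a: True, r: False, j: False}


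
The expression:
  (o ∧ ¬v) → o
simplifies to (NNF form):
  True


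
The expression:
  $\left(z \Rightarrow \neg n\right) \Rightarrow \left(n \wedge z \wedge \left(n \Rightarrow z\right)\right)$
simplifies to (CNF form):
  $n \wedge z$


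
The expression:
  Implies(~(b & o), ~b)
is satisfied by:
  {o: True, b: False}
  {b: False, o: False}
  {b: True, o: True}


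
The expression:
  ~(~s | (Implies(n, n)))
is never true.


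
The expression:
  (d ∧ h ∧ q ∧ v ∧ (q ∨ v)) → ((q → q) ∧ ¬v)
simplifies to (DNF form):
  ¬d ∨ ¬h ∨ ¬q ∨ ¬v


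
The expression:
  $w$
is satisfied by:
  {w: True}


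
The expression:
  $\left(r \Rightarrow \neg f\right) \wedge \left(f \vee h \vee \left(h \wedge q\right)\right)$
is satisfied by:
  {h: True, f: False, r: False}
  {r: True, h: True, f: False}
  {h: True, f: True, r: False}
  {f: True, r: False, h: False}


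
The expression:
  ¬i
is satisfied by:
  {i: False}


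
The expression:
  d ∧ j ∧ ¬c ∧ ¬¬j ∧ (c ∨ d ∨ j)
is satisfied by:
  {j: True, d: True, c: False}


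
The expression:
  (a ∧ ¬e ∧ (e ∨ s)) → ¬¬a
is always true.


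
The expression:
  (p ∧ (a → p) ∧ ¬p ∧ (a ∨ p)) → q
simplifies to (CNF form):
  True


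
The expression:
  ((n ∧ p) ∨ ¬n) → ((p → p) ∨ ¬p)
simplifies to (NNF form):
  True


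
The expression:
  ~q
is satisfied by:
  {q: False}


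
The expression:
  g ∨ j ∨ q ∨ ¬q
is always true.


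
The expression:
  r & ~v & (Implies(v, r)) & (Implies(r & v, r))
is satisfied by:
  {r: True, v: False}


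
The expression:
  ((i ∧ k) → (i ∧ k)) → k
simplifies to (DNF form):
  k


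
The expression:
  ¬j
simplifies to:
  ¬j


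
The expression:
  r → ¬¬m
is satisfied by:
  {m: True, r: False}
  {r: False, m: False}
  {r: True, m: True}


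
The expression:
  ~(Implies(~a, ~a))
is never true.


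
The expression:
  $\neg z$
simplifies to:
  $\neg z$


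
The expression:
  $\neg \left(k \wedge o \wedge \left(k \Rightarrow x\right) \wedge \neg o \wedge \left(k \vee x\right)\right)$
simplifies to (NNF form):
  $\text{True}$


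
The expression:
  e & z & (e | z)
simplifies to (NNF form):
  e & z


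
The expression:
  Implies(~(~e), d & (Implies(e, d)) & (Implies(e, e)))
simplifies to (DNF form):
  d | ~e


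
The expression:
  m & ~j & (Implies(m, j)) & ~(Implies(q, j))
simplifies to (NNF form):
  False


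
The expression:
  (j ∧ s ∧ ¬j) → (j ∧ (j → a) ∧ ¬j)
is always true.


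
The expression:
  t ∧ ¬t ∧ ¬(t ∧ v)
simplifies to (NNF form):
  False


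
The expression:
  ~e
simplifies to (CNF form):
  ~e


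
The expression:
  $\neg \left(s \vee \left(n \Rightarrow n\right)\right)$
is never true.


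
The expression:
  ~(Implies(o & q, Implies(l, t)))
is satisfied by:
  {o: True, q: True, l: True, t: False}


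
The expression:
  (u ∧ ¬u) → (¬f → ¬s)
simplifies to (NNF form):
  True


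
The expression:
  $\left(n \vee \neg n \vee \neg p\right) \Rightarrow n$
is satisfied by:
  {n: True}


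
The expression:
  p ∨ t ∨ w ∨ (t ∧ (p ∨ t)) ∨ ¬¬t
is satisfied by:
  {p: True, t: True, w: True}
  {p: True, t: True, w: False}
  {p: True, w: True, t: False}
  {p: True, w: False, t: False}
  {t: True, w: True, p: False}
  {t: True, w: False, p: False}
  {w: True, t: False, p: False}


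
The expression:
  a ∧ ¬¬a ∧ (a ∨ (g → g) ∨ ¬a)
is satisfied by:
  {a: True}


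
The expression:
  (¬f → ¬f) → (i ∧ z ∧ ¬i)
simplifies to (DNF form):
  False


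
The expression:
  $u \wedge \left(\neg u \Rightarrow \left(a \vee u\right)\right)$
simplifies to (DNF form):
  $u$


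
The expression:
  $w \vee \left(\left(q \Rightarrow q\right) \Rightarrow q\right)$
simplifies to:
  $q \vee w$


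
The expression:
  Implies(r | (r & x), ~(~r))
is always true.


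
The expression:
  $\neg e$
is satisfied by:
  {e: False}


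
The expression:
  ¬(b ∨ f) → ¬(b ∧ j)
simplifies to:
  True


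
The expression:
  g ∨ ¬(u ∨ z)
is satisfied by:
  {g: True, z: False, u: False}
  {g: True, u: True, z: False}
  {g: True, z: True, u: False}
  {g: True, u: True, z: True}
  {u: False, z: False, g: False}


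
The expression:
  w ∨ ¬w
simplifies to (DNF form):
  True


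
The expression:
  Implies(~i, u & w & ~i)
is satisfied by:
  {i: True, w: True, u: True}
  {i: True, w: True, u: False}
  {i: True, u: True, w: False}
  {i: True, u: False, w: False}
  {w: True, u: True, i: False}


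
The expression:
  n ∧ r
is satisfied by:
  {r: True, n: True}


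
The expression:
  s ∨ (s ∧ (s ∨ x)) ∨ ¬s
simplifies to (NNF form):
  True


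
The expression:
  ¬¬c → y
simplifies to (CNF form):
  y ∨ ¬c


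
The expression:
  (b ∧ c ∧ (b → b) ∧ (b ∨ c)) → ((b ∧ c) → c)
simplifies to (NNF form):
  True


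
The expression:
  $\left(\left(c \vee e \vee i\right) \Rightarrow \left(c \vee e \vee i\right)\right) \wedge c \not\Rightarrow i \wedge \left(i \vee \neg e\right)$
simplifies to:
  $c \wedge \neg e \wedge \neg i$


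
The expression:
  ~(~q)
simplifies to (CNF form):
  q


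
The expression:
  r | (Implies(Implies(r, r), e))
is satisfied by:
  {r: True, e: True}
  {r: True, e: False}
  {e: True, r: False}


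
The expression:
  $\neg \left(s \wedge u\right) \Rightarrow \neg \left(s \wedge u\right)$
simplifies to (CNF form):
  $\text{True}$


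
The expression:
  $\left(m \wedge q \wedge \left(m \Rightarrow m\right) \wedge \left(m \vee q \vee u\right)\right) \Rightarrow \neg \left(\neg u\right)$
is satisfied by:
  {u: True, m: False, q: False}
  {m: False, q: False, u: False}
  {u: True, q: True, m: False}
  {q: True, m: False, u: False}
  {u: True, m: True, q: False}
  {m: True, u: False, q: False}
  {u: True, q: True, m: True}


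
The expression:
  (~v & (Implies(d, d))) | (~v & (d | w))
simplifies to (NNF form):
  ~v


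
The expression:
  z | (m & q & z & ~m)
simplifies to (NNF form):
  z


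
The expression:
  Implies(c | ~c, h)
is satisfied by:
  {h: True}


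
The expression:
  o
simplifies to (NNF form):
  o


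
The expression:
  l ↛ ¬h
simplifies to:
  h ∧ l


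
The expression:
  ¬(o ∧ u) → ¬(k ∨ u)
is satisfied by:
  {o: True, k: False, u: False}
  {k: False, u: False, o: False}
  {o: True, u: True, k: False}
  {o: True, u: True, k: True}


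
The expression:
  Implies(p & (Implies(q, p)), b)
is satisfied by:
  {b: True, p: False}
  {p: False, b: False}
  {p: True, b: True}


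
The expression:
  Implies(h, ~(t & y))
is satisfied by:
  {h: False, t: False, y: False}
  {y: True, h: False, t: False}
  {t: True, h: False, y: False}
  {y: True, t: True, h: False}
  {h: True, y: False, t: False}
  {y: True, h: True, t: False}
  {t: True, h: True, y: False}


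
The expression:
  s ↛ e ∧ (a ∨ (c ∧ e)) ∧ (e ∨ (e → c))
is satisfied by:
  {a: True, s: True, e: False}


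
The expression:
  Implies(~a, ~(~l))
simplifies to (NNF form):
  a | l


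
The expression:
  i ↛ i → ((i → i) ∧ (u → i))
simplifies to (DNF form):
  True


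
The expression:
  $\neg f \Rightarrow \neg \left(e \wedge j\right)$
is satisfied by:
  {f: True, e: False, j: False}
  {f: False, e: False, j: False}
  {j: True, f: True, e: False}
  {j: True, f: False, e: False}
  {e: True, f: True, j: False}
  {e: True, f: False, j: False}
  {e: True, j: True, f: True}


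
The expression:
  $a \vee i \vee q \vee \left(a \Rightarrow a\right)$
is always true.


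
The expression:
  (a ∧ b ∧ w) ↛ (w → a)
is never true.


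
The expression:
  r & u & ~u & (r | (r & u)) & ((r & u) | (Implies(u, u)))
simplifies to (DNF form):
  False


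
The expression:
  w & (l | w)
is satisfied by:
  {w: True}


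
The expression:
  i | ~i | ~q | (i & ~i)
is always true.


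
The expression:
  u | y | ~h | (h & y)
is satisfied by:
  {y: True, u: True, h: False}
  {y: True, h: False, u: False}
  {u: True, h: False, y: False}
  {u: False, h: False, y: False}
  {y: True, u: True, h: True}
  {y: True, h: True, u: False}
  {u: True, h: True, y: False}


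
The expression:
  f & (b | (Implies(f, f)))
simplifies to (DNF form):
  f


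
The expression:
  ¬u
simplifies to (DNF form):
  ¬u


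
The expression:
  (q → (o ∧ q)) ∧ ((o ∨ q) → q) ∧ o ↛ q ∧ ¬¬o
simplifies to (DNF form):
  False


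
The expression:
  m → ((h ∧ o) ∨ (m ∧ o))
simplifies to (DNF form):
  o ∨ ¬m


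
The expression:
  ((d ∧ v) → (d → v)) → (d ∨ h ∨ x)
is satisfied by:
  {x: True, d: True, h: True}
  {x: True, d: True, h: False}
  {x: True, h: True, d: False}
  {x: True, h: False, d: False}
  {d: True, h: True, x: False}
  {d: True, h: False, x: False}
  {h: True, d: False, x: False}


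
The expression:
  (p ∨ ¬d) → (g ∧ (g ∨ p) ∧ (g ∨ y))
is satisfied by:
  {g: True, d: True, p: False}
  {g: True, d: False, p: False}
  {g: True, p: True, d: True}
  {g: True, p: True, d: False}
  {d: True, p: False, g: False}


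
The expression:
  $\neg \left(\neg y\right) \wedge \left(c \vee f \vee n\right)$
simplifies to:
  $y \wedge \left(c \vee f \vee n\right)$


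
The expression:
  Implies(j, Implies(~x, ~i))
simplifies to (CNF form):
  x | ~i | ~j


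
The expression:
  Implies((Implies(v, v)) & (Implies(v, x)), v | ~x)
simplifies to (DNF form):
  v | ~x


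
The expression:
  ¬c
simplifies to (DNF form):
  ¬c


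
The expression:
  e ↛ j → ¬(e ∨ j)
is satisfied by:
  {j: True, e: False}
  {e: False, j: False}
  {e: True, j: True}


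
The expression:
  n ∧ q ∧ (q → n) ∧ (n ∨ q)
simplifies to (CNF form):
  n ∧ q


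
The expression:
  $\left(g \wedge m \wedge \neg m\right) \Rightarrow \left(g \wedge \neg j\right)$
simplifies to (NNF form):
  $\text{True}$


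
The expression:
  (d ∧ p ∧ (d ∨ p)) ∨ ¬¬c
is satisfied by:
  {d: True, c: True, p: True}
  {d: True, c: True, p: False}
  {c: True, p: True, d: False}
  {c: True, p: False, d: False}
  {d: True, p: True, c: False}


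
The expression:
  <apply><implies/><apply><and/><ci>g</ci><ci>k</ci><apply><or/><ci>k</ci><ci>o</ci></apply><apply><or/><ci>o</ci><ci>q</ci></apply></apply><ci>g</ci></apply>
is always true.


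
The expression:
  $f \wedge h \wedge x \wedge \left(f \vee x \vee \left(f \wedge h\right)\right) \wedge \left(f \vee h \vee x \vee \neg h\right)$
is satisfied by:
  {h: True, x: True, f: True}


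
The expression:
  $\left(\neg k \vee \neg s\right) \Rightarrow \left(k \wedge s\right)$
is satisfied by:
  {s: True, k: True}


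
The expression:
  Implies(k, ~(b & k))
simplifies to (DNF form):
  ~b | ~k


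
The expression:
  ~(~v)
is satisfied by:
  {v: True}


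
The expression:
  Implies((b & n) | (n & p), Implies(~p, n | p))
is always true.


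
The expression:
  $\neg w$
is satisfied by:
  {w: False}


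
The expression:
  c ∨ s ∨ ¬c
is always true.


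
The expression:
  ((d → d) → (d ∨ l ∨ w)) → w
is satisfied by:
  {w: True, l: False, d: False}
  {d: True, w: True, l: False}
  {w: True, l: True, d: False}
  {d: True, w: True, l: True}
  {d: False, l: False, w: False}


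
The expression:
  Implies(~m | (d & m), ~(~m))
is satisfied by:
  {m: True}


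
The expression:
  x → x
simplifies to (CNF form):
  True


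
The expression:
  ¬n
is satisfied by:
  {n: False}


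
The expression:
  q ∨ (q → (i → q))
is always true.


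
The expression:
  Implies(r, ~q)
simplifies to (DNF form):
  ~q | ~r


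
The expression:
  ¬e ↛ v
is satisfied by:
  {v: False, e: False}


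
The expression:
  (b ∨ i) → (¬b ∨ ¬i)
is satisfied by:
  {b: False, i: False}
  {i: True, b: False}
  {b: True, i: False}


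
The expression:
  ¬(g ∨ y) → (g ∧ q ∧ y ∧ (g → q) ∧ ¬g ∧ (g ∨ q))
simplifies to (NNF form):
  g ∨ y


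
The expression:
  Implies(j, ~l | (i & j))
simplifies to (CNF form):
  i | ~j | ~l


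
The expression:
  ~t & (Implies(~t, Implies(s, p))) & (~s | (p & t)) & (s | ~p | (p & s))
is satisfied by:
  {p: False, t: False, s: False}


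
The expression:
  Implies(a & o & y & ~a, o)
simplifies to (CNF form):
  True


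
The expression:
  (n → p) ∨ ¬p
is always true.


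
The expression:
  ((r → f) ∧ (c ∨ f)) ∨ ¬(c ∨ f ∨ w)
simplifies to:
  f ∨ (c ∧ ¬r) ∨ (¬c ∧ ¬w)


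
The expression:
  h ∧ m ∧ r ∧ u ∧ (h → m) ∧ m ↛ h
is never true.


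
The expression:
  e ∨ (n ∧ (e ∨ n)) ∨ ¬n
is always true.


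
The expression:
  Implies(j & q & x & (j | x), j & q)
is always true.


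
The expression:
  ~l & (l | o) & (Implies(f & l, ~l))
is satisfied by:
  {o: True, l: False}


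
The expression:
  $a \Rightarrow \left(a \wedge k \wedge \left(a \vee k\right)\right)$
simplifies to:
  $k \vee \neg a$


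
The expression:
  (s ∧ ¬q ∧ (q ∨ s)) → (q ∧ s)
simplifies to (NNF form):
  q ∨ ¬s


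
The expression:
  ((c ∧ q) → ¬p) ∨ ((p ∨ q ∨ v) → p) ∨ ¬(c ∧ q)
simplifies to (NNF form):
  True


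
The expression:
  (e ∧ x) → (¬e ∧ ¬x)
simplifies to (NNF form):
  ¬e ∨ ¬x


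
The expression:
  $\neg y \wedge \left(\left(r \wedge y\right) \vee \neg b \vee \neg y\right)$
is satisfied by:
  {y: False}


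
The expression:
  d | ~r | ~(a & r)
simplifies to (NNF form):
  d | ~a | ~r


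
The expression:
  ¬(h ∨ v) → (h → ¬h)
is always true.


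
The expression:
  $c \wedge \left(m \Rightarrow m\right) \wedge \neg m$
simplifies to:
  $c \wedge \neg m$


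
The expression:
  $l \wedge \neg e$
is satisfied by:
  {l: True, e: False}


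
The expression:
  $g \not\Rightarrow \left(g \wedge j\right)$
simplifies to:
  $g \wedge \neg j$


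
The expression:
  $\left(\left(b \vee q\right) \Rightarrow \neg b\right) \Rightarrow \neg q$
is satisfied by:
  {b: True, q: False}
  {q: False, b: False}
  {q: True, b: True}


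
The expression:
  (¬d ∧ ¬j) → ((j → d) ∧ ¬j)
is always true.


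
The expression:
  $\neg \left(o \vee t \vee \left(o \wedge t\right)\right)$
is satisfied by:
  {o: False, t: False}


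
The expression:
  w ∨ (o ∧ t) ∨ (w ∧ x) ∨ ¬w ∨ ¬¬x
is always true.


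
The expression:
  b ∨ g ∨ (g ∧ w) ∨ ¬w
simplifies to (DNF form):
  b ∨ g ∨ ¬w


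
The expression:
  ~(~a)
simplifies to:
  a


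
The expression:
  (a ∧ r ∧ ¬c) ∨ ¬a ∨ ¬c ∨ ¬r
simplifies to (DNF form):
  ¬a ∨ ¬c ∨ ¬r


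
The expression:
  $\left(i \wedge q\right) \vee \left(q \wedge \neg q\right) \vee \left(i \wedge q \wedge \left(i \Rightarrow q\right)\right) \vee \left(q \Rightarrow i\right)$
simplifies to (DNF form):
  $i \vee \neg q$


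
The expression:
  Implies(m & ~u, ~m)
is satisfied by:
  {u: True, m: False}
  {m: False, u: False}
  {m: True, u: True}


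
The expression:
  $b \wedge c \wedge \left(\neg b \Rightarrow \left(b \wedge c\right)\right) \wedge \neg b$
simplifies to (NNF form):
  $\text{False}$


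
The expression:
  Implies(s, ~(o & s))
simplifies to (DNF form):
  ~o | ~s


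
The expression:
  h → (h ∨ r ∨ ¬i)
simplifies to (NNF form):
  True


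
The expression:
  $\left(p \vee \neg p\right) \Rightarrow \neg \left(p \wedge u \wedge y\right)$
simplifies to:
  $\neg p \vee \neg u \vee \neg y$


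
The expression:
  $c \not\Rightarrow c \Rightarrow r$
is always true.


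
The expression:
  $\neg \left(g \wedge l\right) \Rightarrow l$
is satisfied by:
  {l: True}
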